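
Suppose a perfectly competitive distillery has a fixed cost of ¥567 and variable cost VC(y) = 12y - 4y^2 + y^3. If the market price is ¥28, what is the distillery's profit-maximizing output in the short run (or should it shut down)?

Produce at y = 4

From TC, MC = TC'(y) = 12 - 8y + 3y^2 and AVC = VC/y = 12 - 4y + y^2.
The AVC parabola has its vertex at y = 4/2 = 2, where AVC = 12 - 4·2 + 2^2 = ¥8.
Since P = ¥28 ≥ min AVC = ¥8, price covers variable cost and the firm should produce.
P = MC gives -16 - 8y + 3y^2 = 0, with roots -4/3 and 4. Take the larger (rising MC): y* = 4.
Check: AVC at y = 4 is ¥12 ≤ P, so revenue covers variable cost.
Profit = P·y − TC = 28·4 − 615 = -¥503, a loss, but smaller than the ¥567 fixed cost the firm would lose by shutting down.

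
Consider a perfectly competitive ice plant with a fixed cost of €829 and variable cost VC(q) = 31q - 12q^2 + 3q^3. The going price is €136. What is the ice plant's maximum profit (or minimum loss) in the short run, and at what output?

Profit = -€379 at q = 5

AVC = 31 - 12q + 3q^2 has its minimum €19 at q = 2; price €136 clears that bar, so the firm operates.
With MC = 31 - 24q + 9q^2, P = MC on the upward-sloping part at q* = 5.
TR = 136·5 = 680. TC = 829 + 230 = 1059. Profit = 680 − 1059 = -€379.
By producing, the firm covers all variable cost plus €450 of fixed cost; shutting down would lose the full €829.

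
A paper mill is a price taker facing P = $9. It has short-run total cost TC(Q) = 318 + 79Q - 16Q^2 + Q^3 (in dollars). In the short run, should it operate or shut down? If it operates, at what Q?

Shut down

From TC, MC = TC'(Q) = 79 - 32Q + 3Q^2 and AVC = VC/Q = 79 - 16Q + Q^2.
AVC is minimized where dAVC/dQ = -16 + 2Q = 0, at Q = 8; min AVC = 79 - 16·8 + 8^2 = $15.
With P < min AVC ($9 < $15), every unit sold adds to the loss.
Shutting down limits the loss to fixed cost, $318.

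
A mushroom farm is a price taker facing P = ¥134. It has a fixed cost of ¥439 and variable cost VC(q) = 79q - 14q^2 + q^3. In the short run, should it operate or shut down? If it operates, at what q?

Produce at q = 11

From TC, MC = TC'(q) = 79 - 28q + 3q^2 and AVC = VC/q = 79 - 14q + q^2.
AVC hits its minimum where MC = AVC, at q = 7, giving min AVC = 79 - 14·7 + 7^2 = ¥30.
Because ¥134 ≥ ¥30, revenue can cover variable cost; the firm operates.
Set P = MC: 134 = 79 - 28q + 3q^2 → -55 - 28q + 3q^2 = 0. The roots are q = -5/3 and q = 11; the profit-maximizing output is on the rising part of MC, so q* = 11.
Check: AVC at q = 11 is ¥46 ≤ P, so revenue covers variable cost.
Profit = P·q − TC = 134·11 − 945 = ¥529.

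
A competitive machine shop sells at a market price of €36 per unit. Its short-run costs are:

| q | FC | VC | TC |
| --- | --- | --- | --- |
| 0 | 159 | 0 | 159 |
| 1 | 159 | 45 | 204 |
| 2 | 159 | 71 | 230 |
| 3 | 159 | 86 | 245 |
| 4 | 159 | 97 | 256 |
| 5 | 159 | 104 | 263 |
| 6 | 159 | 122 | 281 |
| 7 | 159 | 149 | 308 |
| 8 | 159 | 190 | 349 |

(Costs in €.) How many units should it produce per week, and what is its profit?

q = 7; profit = -€56

Compute π = P·q − TC at each output: q=0: -159; q=1: -168; q=2: -158; q=3: -137; q=4: -112; q=5: -83; q=6: -65; q=7: -56; q=8: -61.
Profit is maximized at q = 7. AVC there is 149/7 = €21.29 ≤ P, so producing beats shutting down (which would give -€159).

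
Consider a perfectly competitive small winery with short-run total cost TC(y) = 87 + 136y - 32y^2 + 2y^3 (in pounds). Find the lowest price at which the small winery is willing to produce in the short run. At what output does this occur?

£8 per unit, at y = 8

The shutdown price is the minimum of AVC. VC = 136y - 32y^2 + 2y^3, so AVC = 136 - 32y + 2y^2.
dAVC/dy = -32 + 4y = 0 gives y = 8. min AVC = 136 - 32·8 + 2·8^2 = 8.
For P < £8 the firm produces nothing.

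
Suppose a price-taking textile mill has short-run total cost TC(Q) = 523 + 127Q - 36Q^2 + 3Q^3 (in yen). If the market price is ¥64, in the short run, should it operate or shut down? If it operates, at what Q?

Produce at Q = 7

Variable cost is VC = 127Q - 36Q^2 + 3Q^3, so AVC = VC/Q = 127 - 36Q + 3Q^2 and MC = dTC/dQ = 127 - 72Q + 9Q^2.
AVC hits its minimum where MC = AVC, at Q = 6, giving min AVC = 127 - 36·6 + 3·6^2 = ¥19.
Since P = ¥64 ≥ min AVC = ¥19, price covers variable cost and the firm should produce.
Solving P = MC: 63 - 72Q + 9Q^2 = 0 ⇒ Q = 1 or 7. On the upward-sloping branch, Q* = 7.
Check: AVC at Q = 7 is ¥22 ≤ P, so revenue covers variable cost.
Profit = P·Q − TC = 64·7 − 677 = -¥229, a loss, but smaller than the ¥523 fixed cost the firm would lose by shutting down.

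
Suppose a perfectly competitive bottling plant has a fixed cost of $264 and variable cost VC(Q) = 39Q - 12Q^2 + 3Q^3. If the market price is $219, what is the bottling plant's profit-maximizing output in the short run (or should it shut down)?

Produce at Q = 6

Variable cost is VC = 39Q - 12Q^2 + 3Q^3, so AVC = VC/Q = 39 - 12Q + 3Q^2 and MC = dTC/dQ = 39 - 24Q + 9Q^2.
AVC is minimized where dAVC/dQ = -12 + 6Q = 0, at Q = 2; min AVC = 39 - 12·2 + 3·2^2 = $27.
Because $219 ≥ $27, revenue can cover variable cost; the firm operates.
Set P = MC: 219 = 39 - 24Q + 9Q^2 → -180 - 24Q + 9Q^2 = 0. The roots are Q = -10/3 and Q = 6; the profit-maximizing output is on the rising part of MC, so Q* = 6.
Check: AVC at Q = 6 is $75 ≤ P, so revenue covers variable cost.
Profit = P·Q − TC = 219·6 − 714 = $600.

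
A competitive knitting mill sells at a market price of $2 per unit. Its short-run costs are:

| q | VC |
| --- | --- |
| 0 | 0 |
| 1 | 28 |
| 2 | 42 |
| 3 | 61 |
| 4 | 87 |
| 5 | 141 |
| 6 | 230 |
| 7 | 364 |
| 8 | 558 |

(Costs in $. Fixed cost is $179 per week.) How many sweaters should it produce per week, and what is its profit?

Compute π = P·q − TC at each output: q=0: -179; q=1: -205; q=2: -217; q=3: -234; q=4: -258; q=5: -310; q=6: -397; q=7: -529; q=8: -721.
Profit is highest at q = 0. Equivalently, the lowest AVC in the table is 61/3 ≈ $20.33 at q = 3, and P = $2 falls below it — price never covers variable cost, so the firm shuts down and loses only its fixed cost.

q = 0 (shut down); profit = -$179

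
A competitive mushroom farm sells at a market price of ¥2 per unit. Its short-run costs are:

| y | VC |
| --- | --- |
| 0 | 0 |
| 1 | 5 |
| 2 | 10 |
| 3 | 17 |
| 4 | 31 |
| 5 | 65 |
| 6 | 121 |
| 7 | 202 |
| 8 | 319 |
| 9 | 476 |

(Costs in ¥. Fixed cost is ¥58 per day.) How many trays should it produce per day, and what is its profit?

y = 0 (shut down); profit = -¥58

Tabulate TR − TC: y=0: -58; y=1: -61; y=2: -64; y=3: -69; y=4: -81; y=5: -113; y=6: -167; y=7: -246; y=8: -361; y=9: -516.
Profit is highest at y = 0. Equivalently, the lowest AVC in the table is 5/1 ≈ ¥5 at y = 1, and P = ¥2 falls below it — price never covers variable cost, so the firm shuts down and loses only its fixed cost.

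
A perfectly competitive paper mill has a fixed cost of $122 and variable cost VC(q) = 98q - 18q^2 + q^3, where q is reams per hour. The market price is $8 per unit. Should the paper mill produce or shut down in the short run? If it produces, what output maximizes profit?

Shut down

Variable cost is VC = 98q - 18q^2 + q^3, so AVC = VC/q = 98 - 18q + q^2 and MC = dTC/dq = 98 - 36q + 3q^2.
The AVC parabola has its vertex at q = 18/2 = 9, where AVC = 98 - 18·9 + 9^2 = $17.
With P < min AVC ($8 < $17), every unit sold adds to the loss.
The firm minimizes its loss by shutting down and losing only its fixed cost of $122.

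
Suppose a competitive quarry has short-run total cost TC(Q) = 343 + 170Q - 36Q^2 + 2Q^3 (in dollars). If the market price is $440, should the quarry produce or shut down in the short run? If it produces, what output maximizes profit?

Strip out fixed cost: VC = 170Q - 36Q^2 + 2Q^3. Then AVC = 170 - 36Q + 2Q^2 and MC = 170 - 72Q + 6Q^2.
AVC hits its minimum where MC = AVC, at Q = 9, giving min AVC = 170 - 36·9 + 2·9^2 = $8.
Since P = $440 ≥ min AVC = $8, price covers variable cost and the firm should produce.
P = MC gives -270 - 72Q + 6Q^2 = 0, with roots -3 and 15. Take the larger (rising MC): Q* = 15.
Check: AVC at Q = 15 is $80 ≤ P, so revenue covers variable cost.
Profit = P·Q − TC = 440·15 − 1543 = $5057.

Produce at Q = 15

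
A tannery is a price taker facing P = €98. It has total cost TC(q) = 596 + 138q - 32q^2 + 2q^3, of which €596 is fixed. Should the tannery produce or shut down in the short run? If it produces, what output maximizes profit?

Produce at q = 10

From TC, MC = TC'(q) = 138 - 64q + 6q^2 and AVC = VC/q = 138 - 32q + 2q^2.
The AVC parabola has its vertex at q = 32/4 = 8, where AVC = 138 - 32·8 + 2·8^2 = €10.
Because €98 ≥ €10, revenue can cover variable cost; the firm operates.
Solving P = MC: 40 - 64q + 6q^2 = 0 ⇒ q = 2/3 or 10. On the upward-sloping branch, q* = 10.
Check: AVC at q = 10 is €18 ≤ P, so revenue covers variable cost.
Profit = P·q − TC = 98·10 − 776 = €204.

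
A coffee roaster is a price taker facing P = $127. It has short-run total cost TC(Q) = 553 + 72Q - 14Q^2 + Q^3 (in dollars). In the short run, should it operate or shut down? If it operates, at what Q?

Variable cost is VC = 72Q - 14Q^2 + Q^3, so AVC = VC/Q = 72 - 14Q + Q^2 and MC = dTC/dQ = 72 - 28Q + 3Q^2.
AVC hits its minimum where MC = AVC, at Q = 7, giving min AVC = 72 - 14·7 + 7^2 = $23.
Since P = $127 ≥ min AVC = $23, price covers variable cost and the firm should produce.
P = MC gives -55 - 28Q + 3Q^2 = 0, with roots -5/3 and 11. Take the larger (rising MC): Q* = 11.
Check: AVC at Q = 11 is $39 ≤ P, so revenue covers variable cost.
Profit = P·Q − TC = 127·11 − 982 = $415.

Produce at Q = 11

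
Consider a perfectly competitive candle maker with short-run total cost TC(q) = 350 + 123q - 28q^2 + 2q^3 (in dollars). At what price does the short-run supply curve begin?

The firm shuts down when price falls below the minimum of average variable cost. AVC = VC/q = 123 - 28q + 2q^2.
At the minimum of AVC, MC = AVC. MC = 123 - 56q + 6q^2; setting MC = AVC gives 4q^2 - 28q = 0, so q = 7. min AVC = 25.
The firm shuts down for any P below $25.

$25 per unit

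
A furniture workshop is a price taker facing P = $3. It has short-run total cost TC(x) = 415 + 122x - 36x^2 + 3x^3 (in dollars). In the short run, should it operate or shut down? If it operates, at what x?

Shut down

Variable cost is VC = 122x - 36x^2 + 3x^3, so AVC = VC/x = 122 - 36x + 3x^2 and MC = dTC/dx = 122 - 72x + 9x^2.
The AVC parabola has its vertex at x = 36/6 = 6, where AVC = 122 - 36·6 + 3·6^2 = $14.
P = $3 lies below min AVC = $14; no output level covers variable cost.
The firm minimizes its loss by shutting down and losing only its fixed cost of $415.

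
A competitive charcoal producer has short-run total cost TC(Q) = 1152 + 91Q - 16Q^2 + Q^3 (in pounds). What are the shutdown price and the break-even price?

AVC = 91 - 16Q + Q^2; minimized at Q = 8, giving min AVC = £27. That is the shutdown price.
ATC = 1152/Q + 91 - 16Q + Q^2. Setting dATC/dQ = −1152/Q^2 − 16 + 2Q = 0 gives Q = 12 (since 2·12^3 − 16·12^2 = 1152).
min ATC = 1152/12 + 91 − 16·12 + 12^2 = £139. That is the break-even price.
Between these two prices the firm operates at a loss; above £139 it earns a profit.

Shutdown price = £27; break-even price = £139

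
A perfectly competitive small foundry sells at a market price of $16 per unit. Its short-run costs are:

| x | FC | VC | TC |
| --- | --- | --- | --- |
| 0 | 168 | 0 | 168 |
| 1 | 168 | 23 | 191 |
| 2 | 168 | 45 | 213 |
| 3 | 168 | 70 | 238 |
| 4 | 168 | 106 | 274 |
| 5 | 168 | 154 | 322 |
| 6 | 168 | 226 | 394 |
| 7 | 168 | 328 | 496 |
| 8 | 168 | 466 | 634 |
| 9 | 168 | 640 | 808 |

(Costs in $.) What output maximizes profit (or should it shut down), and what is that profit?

x = 0 (shut down); profit = -$168

Compute π = P·x − TC at each output: x=0: -168; x=1: -175; x=2: -181; x=3: -190; x=4: -210; x=5: -242; x=6: -298; x=7: -384; x=8: -506; x=9: -664.
Profit is highest at x = 0. Equivalently, the lowest AVC in the table is 45/2 ≈ $22.50 at x = 2, and P = $16 falls below it — price never covers variable cost, so the firm shuts down and loses only its fixed cost.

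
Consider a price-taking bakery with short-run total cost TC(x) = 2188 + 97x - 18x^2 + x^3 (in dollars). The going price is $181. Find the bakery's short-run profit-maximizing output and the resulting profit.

Profit = -$228 at x = 14

AVC = 97 - 18x + x^2 has its minimum $16 at x = 9; price $181 clears that bar, so the firm operates.
MC = 97 - 36x + 3x^2. Setting P = MC and taking the root on the rising branch gives x* = 14.
TR = 181·14 = 2534. TC = 2188 + 574 = 2762. Profit = 2534 − 2762 = -$228.
That loss of $228 beats the $2188 the firm would lose by shutting down; producing recovers $1960 of fixed cost.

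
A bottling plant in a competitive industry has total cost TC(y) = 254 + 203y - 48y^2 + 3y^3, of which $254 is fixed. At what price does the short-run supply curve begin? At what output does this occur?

The firm shuts down when price falls below the minimum of average variable cost. AVC = VC/y = 203 - 48y + 3y^2.
At the minimum of AVC, MC = AVC. MC = 203 - 96y + 9y^2; setting MC = AVC gives 6y^2 - 48y = 0, so y = 8. min AVC = 11.
The firm shuts down for any P below $11.

$11 per unit, at y = 8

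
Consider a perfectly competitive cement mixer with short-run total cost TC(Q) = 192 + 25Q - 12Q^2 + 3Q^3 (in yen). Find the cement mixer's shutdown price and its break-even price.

Shutdown price = ¥13; break-even price = ¥73

Shutdown price = min AVC. AVC = 25 - 12Q + 3Q^2, with vertex at Q = 2 and minimum ¥13.
ATC = 192/Q + 25 - 12Q + 3Q^2. Setting dATC/dQ = −192/Q^2 − 12 + 6Q = 0 gives Q = 4 (since 6·4^3 − 12·4^2 = 192).
min ATC = 192/4 + 25 − 12·4 + 3·4^2 = ¥73. That is the break-even price.
Between these two prices the firm operates at a loss; above ¥73 it earns a profit.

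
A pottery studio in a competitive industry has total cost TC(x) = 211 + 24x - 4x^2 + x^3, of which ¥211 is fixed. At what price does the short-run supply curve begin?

¥20 per unit

The firm shuts down when price falls below the minimum of average variable cost. AVC = VC/x = 24 - 4x + x^2.
dAVC/dx = -4 + 2x = 0 gives x = 2. min AVC = 24 - 4·2 + 2^2 = 20.
So the shutdown price is ¥20.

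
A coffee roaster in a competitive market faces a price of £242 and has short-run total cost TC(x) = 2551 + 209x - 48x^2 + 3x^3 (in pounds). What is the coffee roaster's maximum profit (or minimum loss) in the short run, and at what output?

AVC = 209 - 48x + 3x^2 has its minimum £17 at x = 8; price £242 clears that bar, so the firm operates.
MC = 209 - 96x + 9x^2. Setting P = MC and taking the root on the rising branch gives x* = 11.
TR = 242·11 = 2662. TC = 2551 + 484 = 3035. Profit = 2662 − 3035 = -£373.
Shutting down would mean losing the fixed cost of £2551, so operating at a loss of £373 is better by £2178.

Profit = -£373 at x = 11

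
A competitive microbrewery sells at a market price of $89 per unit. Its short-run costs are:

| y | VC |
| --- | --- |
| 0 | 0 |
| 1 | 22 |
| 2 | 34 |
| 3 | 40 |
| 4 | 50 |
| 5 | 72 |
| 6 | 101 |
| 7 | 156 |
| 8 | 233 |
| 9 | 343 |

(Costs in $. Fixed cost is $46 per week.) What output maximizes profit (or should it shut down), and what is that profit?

y = 8; profit = $433

Tabulate TR − TC: y=0: -46; y=1: 21; y=2: 98; y=3: 181; y=4: 260; y=5: 327; y=6: 387; y=7: 421; y=8: 433; y=9: 412.
Profit is maximized at y = 8. AVC there is 233/8 = $29.12 ≤ P, so producing beats shutting down (which would give -$46).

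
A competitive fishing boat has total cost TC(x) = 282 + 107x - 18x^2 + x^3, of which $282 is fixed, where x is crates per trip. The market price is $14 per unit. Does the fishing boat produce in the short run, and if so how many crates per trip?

Variable cost is VC = 107x - 18x^2 + x^3, so AVC = VC/x = 107 - 18x + x^2 and MC = dTC/dx = 107 - 36x + 3x^2.
AVC is minimized where dAVC/dx = -18 + 2x = 0, at x = 9; min AVC = 107 - 18·9 + 9^2 = $26.
P = $14 lies below min AVC = $26; no output level covers variable cost.
The firm minimizes its loss by shutting down and losing only its fixed cost of $282.

Shut down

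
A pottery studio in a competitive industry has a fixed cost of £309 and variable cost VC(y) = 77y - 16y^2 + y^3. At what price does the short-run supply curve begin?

Short-run supply begins at min AVC. From VC = 77y - 16y^2 + y^3, AVC = 77 - 16y + y^2.
dAVC/dy = -16 + 2y = 0 gives y = 8. min AVC = 77 - 16·8 + 8^2 = 13.
For P < £13 the firm produces nothing.

£13 per unit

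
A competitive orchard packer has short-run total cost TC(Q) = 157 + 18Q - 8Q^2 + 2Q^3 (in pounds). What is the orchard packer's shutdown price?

£10 per unit

The firm shuts down when price falls below the minimum of average variable cost. AVC = VC/Q = 18 - 8Q + 2Q^2.
dAVC/dQ = -8 + 4Q = 0 gives Q = 2. min AVC = 18 - 8·2 + 2·2^2 = 10.
The firm shuts down for any P below £10.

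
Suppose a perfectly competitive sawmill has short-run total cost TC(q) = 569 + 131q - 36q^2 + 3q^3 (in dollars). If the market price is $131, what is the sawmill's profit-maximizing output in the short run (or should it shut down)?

Variable cost is VC = 131q - 36q^2 + 3q^3, so AVC = VC/q = 131 - 36q + 3q^2 and MC = dTC/dq = 131 - 72q + 9q^2.
AVC hits its minimum where MC = AVC, at q = 6, giving min AVC = 131 - 36·6 + 3·6^2 = $23.
Because $131 ≥ $23, revenue can cover variable cost; the firm operates.
Solving P = MC: -72q + 9q^2 = 0 ⇒ q = 0 or 8. On the upward-sloping branch, q* = 8.
Check: AVC at q = 8 is $35 ≤ P, so revenue covers variable cost.
Profit = P·q − TC = 131·8 − 849 = $199.

Produce at q = 8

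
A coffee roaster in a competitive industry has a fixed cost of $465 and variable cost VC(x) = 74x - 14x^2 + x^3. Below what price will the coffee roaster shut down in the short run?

$25 per unit

Short-run supply begins at min AVC. From VC = 74x - 14x^2 + x^3, AVC = 74 - 14x + x^2.
At the minimum of AVC, MC = AVC. MC = 74 - 28x + 3x^2; setting MC = AVC gives 2x^2 - 14x = 0, so x = 7. min AVC = 25.
The firm shuts down for any P below $25.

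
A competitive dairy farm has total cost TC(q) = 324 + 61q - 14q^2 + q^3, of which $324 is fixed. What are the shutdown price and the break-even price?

Shutdown price = min AVC. AVC = 61 - 14q + q^2, with vertex at q = 7 and minimum $12.
ATC = 324/q + 61 - 14q + q^2. Setting dATC/dq = −324/q^2 − 14 + 2q = 0 gives q = 9 (since 2·9^3 − 14·9^2 = 324).
min ATC = 324/9 + 61 − 14·9 + 9^2 = $52. That is the break-even price.
For $12 ≤ P < $52 the firm produces at a loss; below $12 it shuts down.

Shutdown price = $12; break-even price = $52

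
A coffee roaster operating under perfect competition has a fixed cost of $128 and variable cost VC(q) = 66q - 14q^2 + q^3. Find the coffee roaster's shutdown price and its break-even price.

AVC = 66 - 14q + q^2; minimized at q = 7, giving min AVC = $17. That is the shutdown price.
ATC = 128/q + 66 - 14q + q^2. Setting dATC/dq = −128/q^2 − 14 + 2q = 0 gives q = 8 (since 2·8^3 − 14·8^2 = 128).
min ATC = 128/8 + 66 − 14·8 + 8^2 = $34. That is the break-even price.
For $17 ≤ P < $34 the firm produces at a loss; below $17 it shuts down.

Shutdown price = $17; break-even price = $34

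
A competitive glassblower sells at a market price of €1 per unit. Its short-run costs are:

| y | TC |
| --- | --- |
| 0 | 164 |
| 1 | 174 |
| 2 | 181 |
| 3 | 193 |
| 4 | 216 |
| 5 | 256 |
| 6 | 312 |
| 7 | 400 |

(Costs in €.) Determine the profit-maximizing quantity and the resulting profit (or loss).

y = 0 (shut down); profit = -€164

Tabulate TR − TC: y=0: -164; y=1: -173; y=2: -179; y=3: -190; y=4: -212; y=5: -251; y=6: -306; y=7: -393.
Profit is highest at y = 0. Equivalently, the lowest AVC in the table is 17/2 ≈ €8.50 at y = 2, and P = €1 falls below it — price never covers variable cost, so the firm shuts down and loses only its fixed cost.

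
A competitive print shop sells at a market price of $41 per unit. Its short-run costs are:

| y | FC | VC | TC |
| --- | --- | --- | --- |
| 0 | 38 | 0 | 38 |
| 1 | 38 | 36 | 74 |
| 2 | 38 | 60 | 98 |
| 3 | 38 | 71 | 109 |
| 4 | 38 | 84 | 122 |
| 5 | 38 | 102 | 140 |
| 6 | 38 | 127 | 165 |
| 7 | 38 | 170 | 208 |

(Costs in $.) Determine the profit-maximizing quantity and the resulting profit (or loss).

y = 6; profit = $81

Profit at each row (π = 41y − TC): y=0: -38; y=1: -33; y=2: -16; y=3: 14; y=4: 42; y=5: 65; y=6: 81; y=7: 79.
Profit is maximized at y = 6. AVC there is 127/6 = $21.17 ≤ P, so producing beats shutting down (which would give -$38).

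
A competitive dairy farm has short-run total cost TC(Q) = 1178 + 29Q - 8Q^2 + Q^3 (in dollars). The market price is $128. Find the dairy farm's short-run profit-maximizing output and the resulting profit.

AVC = 29 - 8Q + Q^2 has its minimum $13 at Q = 4; price $128 clears that bar, so the firm operates.
With MC = 29 - 16Q + 3Q^2, P = MC on the upward-sloping part at Q* = 9.
TR = 128·9 = 1152. TC = 1178 + 342 = 1520. Profit = 1152 − 1520 = -$368.
That loss of $368 beats the $1178 the firm would lose by shutting down; producing recovers $810 of fixed cost.

Profit = -$368 at Q = 9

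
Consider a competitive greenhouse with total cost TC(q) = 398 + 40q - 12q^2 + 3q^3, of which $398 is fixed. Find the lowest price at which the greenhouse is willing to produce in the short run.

$28 per unit

The shutdown price is the minimum of AVC. VC = 40q - 12q^2 + 3q^3, so AVC = 40 - 12q + 3q^2.
At the minimum of AVC, MC = AVC. MC = 40 - 24q + 9q^2; setting MC = AVC gives 6q^2 - 12q = 0, so q = 2. min AVC = 28.
For P < $28 the firm produces nothing.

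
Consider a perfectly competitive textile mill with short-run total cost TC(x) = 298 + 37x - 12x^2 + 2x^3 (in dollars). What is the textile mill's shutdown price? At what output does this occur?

The shutdown price is the minimum of AVC. VC = 37x - 12x^2 + 2x^3, so AVC = 37 - 12x + 2x^2.
dAVC/dx = -12 + 4x = 0 gives x = 3. min AVC = 37 - 12·3 + 2·3^2 = 19.
The firm shuts down for any P below $19.

$19 per unit, at x = 3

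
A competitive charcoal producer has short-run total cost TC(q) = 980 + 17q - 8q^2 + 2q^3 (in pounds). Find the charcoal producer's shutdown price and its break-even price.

Shutdown price = £9; break-even price = £199

Shutdown price = min AVC. AVC = 17 - 8q + 2q^2, with vertex at q = 2 and minimum £9.
ATC = 980/q + 17 - 8q + 2q^2. Setting dATC/dq = −980/q^2 − 8 + 4q = 0 gives q = 7 (since 4·7^3 − 8·7^2 = 980).
min ATC = 980/7 + 17 − 8·7 + 2·7^2 = £199. That is the break-even price.
For £9 ≤ P < £199 the firm produces at a loss; below £9 it shuts down.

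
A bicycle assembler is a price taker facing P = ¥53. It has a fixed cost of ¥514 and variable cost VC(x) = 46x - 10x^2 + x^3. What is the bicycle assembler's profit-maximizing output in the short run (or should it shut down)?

From TC, MC = TC'(x) = 46 - 20x + 3x^2 and AVC = VC/x = 46 - 10x + x^2.
The AVC parabola has its vertex at x = 10/2 = 5, where AVC = 46 - 10·5 + 5^2 = ¥21.
P = ¥53 exceeds min AVC = ¥21, so the firm stays open.
Solving P = MC: -7 - 20x + 3x^2 = 0 ⇒ x = -1/3 or 7. On the upward-sloping branch, x* = 7.
Check: AVC at x = 7 is ¥25 ≤ P, so revenue covers variable cost.
Profit = P·x − TC = 53·7 − 689 = -¥318, a loss, but smaller than the ¥514 fixed cost the firm would lose by shutting down.

Produce at x = 7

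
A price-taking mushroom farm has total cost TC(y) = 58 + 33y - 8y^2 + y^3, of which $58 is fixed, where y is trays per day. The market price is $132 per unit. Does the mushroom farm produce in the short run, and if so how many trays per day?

Produce at y = 9

Strip out fixed cost: VC = 33y - 8y^2 + y^3. Then AVC = 33 - 8y + y^2 and MC = 33 - 16y + 3y^2.
AVC hits its minimum where MC = AVC, at y = 4, giving min AVC = 33 - 8·4 + 4^2 = $17.
P = $132 exceeds min AVC = $17, so the firm stays open.
P = MC gives -99 - 16y + 3y^2 = 0, with roots -11/3 and 9. Take the larger (rising MC): y* = 9.
Check: AVC at y = 9 is $42 ≤ P, so revenue covers variable cost.
Profit = P·y − TC = 132·9 − 436 = $752.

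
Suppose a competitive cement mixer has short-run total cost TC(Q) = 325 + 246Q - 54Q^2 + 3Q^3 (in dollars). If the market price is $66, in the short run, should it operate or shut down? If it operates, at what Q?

Variable cost is VC = 246Q - 54Q^2 + 3Q^3, so AVC = VC/Q = 246 - 54Q + 3Q^2 and MC = dTC/dQ = 246 - 108Q + 9Q^2.
The AVC parabola has its vertex at Q = 54/6 = 9, where AVC = 246 - 54·9 + 3·9^2 = $3.
P = $66 exceeds min AVC = $3, so the firm stays open.
Set P = MC: 66 = 246 - 108Q + 9Q^2 → 180 - 108Q + 9Q^2 = 0. The roots are Q = 2 and Q = 10; the profit-maximizing output is on the rising part of MC, so Q* = 10.
Check: AVC at Q = 10 is $6 ≤ P, so revenue covers variable cost.
Profit = P·Q − TC = 66·10 − 385 = $275.

Produce at Q = 10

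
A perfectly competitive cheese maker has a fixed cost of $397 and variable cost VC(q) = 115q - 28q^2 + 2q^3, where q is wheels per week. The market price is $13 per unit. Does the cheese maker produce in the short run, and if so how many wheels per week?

Strip out fixed cost: VC = 115q - 28q^2 + 2q^3. Then AVC = 115 - 28q + 2q^2 and MC = 115 - 56q + 6q^2.
AVC hits its minimum where MC = AVC, at q = 7, giving min AVC = 115 - 28·7 + 2·7^2 = $17.
Since P = $13 < min AVC = $17, price fails to cover variable cost at any output.
The firm minimizes its loss by shutting down and losing only its fixed cost of $397.

Shut down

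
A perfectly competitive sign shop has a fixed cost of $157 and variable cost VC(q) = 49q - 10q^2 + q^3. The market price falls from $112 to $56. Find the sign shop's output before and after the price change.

Output falls from 9 to 7

MC = 49 - 20q + 3q^2; the shutdown threshold is min AVC = $24 (at q = 5).
With P = $112 above the shutdown price, P = MC gives q = 9.
At P = $56 ≥ min AVC, set P = MC: q = 7. The firm stays open but cuts output.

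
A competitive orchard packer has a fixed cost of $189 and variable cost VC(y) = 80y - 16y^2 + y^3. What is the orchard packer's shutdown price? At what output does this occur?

$16 per unit, at y = 8

Short-run supply begins at min AVC. From VC = 80y - 16y^2 + y^3, AVC = 80 - 16y + y^2.
At the minimum of AVC, MC = AVC. MC = 80 - 32y + 3y^2; setting MC = AVC gives 2y^2 - 16y = 0, so y = 8. min AVC = 16.
The firm shuts down for any P below $16.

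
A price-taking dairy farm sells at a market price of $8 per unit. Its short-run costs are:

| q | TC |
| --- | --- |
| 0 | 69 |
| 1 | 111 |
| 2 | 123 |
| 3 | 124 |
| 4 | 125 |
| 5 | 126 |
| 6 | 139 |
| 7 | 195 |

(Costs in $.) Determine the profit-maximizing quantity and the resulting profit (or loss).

Profit at each row (π = 8q − TC): q=0: -69; q=1: -103; q=2: -107; q=3: -100; q=4: -93; q=5: -86; q=6: -91; q=7: -139.
Profit is highest at q = 0. Equivalently, the lowest AVC in the table is 57/5 ≈ $11.40 at q = 5, and P = $8 falls below it — price never covers variable cost, so the firm shuts down and loses only its fixed cost.

q = 0 (shut down); profit = -$69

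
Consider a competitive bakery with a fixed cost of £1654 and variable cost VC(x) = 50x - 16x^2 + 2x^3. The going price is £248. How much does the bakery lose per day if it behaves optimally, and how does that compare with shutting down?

Profit = -£34 at x = 9

AVC = 50 - 16x + 2x^2; min AVC = £18 at x = 4. Since P = £248 ≥ min AVC, the firm produces.
With MC = 50 - 32x + 6x^2, P = MC on the upward-sloping part at x* = 9.
TR = 248·9 = 2232. TC = 1654 + 612 = 2266. Profit = 2232 − 2266 = -£34.
That loss of £34 beats the £1654 the firm would lose by shutting down; producing recovers £1620 of fixed cost.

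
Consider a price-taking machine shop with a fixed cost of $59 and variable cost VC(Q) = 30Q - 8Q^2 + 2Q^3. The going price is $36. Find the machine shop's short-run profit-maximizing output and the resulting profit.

Profit = -$23 at Q = 3

AVC = 30 - 8Q + 2Q^2 has its minimum $22 at Q = 2; price $36 clears that bar, so the firm operates.
MC = 30 - 16Q + 6Q^2. Setting P = MC and taking the root on the rising branch gives Q* = 3.
TR = 36·3 = 108. TC = 59 + 72 = 131. Profit = 108 − 131 = -$23.
By producing, the firm covers all variable cost plus $36 of fixed cost; shutting down would lose the full $59.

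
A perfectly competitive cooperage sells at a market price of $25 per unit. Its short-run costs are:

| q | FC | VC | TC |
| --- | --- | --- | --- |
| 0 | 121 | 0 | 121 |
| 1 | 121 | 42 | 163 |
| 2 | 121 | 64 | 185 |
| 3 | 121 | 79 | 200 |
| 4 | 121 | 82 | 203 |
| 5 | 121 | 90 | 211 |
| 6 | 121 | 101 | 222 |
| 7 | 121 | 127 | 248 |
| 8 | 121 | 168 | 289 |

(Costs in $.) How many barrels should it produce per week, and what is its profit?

q = 6; profit = -$72

Profit at each row (π = 25q − TC): q=0: -121; q=1: -138; q=2: -135; q=3: -125; q=4: -103; q=5: -86; q=6: -72; q=7: -73; q=8: -89.
Profit is maximized at q = 6. AVC there is 101/6 = $16.83 ≤ P, so producing beats shutting down (which would give -$121).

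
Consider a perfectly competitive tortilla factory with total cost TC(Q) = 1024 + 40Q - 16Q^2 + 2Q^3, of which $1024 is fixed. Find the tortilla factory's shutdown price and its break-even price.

Shutdown price = min AVC. AVC = 40 - 16Q + 2Q^2, with vertex at Q = 4 and minimum $8.
ATC = 1024/Q + 40 - 16Q + 2Q^2. Setting dATC/dQ = −1024/Q^2 − 16 + 4Q = 0 gives Q = 8 (since 4·8^3 − 16·8^2 = 1024).
min ATC = 1024/8 + 40 − 16·8 + 2·8^2 = $168. That is the break-even price.
For $8 ≤ P < $168 the firm produces at a loss; below $8 it shuts down.

Shutdown price = $8; break-even price = $168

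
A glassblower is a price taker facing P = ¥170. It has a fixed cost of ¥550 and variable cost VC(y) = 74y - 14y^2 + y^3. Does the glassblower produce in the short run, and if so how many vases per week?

Produce at y = 12

From TC, MC = TC'(y) = 74 - 28y + 3y^2 and AVC = VC/y = 74 - 14y + y^2.
AVC is minimized where dAVC/dy = -14 + 2y = 0, at y = 7; min AVC = 74 - 14·7 + 7^2 = ¥25.
Since P = ¥170 ≥ min AVC = ¥25, price covers variable cost and the firm should produce.
P = MC gives -96 - 28y + 3y^2 = 0, with roots -8/3 and 12. Take the larger (rising MC): y* = 12.
Check: AVC at y = 12 is ¥50 ≤ P, so revenue covers variable cost.
Profit = P·y − TC = 170·12 − 1150 = ¥890.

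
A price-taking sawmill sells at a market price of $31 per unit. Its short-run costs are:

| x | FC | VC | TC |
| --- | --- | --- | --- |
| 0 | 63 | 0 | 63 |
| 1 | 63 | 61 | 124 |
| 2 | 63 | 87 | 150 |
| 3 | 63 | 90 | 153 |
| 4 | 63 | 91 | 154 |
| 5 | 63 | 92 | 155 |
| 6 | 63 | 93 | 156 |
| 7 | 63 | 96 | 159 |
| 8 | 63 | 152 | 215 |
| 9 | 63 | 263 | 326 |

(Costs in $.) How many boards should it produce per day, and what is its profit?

x = 7; profit = $58

Compute π = P·x − TC at each output: x=0: -63; x=1: -93; x=2: -88; x=3: -60; x=4: -30; x=5: 0; x=6: 30; x=7: 58; x=8: 33; x=9: -47.
Profit is maximized at x = 7. AVC there is 96/7 = $13.71 ≤ P, so producing beats shutting down (which would give -$63).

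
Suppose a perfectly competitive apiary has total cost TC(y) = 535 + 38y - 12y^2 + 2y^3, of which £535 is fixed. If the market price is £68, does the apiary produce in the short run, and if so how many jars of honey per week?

Produce at y = 5

Strip out fixed cost: VC = 38y - 12y^2 + 2y^3. Then AVC = 38 - 12y + 2y^2 and MC = 38 - 24y + 6y^2.
AVC hits its minimum where MC = AVC, at y = 3, giving min AVC = 38 - 12·3 + 2·3^2 = £20.
Because £68 ≥ £20, revenue can cover variable cost; the firm operates.
Set P = MC: 68 = 38 - 24y + 6y^2 → -30 - 24y + 6y^2 = 0. The roots are y = -1 and y = 5; the profit-maximizing output is on the rising part of MC, so y* = 5.
Check: AVC at y = 5 is £28 ≤ P, so revenue covers variable cost.
Profit = P·y − TC = 68·5 − 675 = -£335, a loss, but smaller than the £535 fixed cost the firm would lose by shutting down.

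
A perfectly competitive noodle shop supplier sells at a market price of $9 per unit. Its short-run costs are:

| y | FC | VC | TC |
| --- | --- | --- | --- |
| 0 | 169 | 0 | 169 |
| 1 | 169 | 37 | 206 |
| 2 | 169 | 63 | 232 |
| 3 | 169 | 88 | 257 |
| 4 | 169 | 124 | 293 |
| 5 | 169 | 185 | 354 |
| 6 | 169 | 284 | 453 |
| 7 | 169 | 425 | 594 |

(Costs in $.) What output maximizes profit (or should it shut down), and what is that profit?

y = 0 (shut down); profit = -$169

Tabulate TR − TC: y=0: -169; y=1: -197; y=2: -214; y=3: -230; y=4: -257; y=5: -309; y=6: -399; y=7: -531.
Profit is highest at y = 0. Equivalently, the lowest AVC in the table is 88/3 ≈ $29.33 at y = 3, and P = $9 falls below it — price never covers variable cost, so the firm shuts down and loses only its fixed cost.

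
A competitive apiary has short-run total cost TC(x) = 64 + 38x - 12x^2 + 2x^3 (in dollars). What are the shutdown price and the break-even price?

Shutdown price = $20; break-even price = $38

Shutdown price = min AVC. AVC = 38 - 12x + 2x^2, with vertex at x = 3 and minimum $20.
ATC = 64/x + 38 - 12x + 2x^2. Setting dATC/dx = −64/x^2 − 12 + 4x = 0 gives x = 4 (since 4·4^3 − 12·4^2 = 64).
min ATC = 64/4 + 38 − 12·4 + 2·4^2 = $38. That is the break-even price.
Between these two prices the firm operates at a loss; above $38 it earns a profit.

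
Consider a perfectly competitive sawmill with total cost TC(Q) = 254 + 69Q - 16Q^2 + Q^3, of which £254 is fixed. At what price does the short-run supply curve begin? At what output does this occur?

£5 per unit, at Q = 8

The shutdown price is the minimum of AVC. VC = 69Q - 16Q^2 + Q^3, so AVC = 69 - 16Q + Q^2.
dAVC/dQ = -16 + 2Q = 0 gives Q = 8. min AVC = 69 - 16·8 + 8^2 = 5.
So the shutdown price is £5.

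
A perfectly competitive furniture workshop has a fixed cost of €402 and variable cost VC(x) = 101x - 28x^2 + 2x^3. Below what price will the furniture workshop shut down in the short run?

The firm shuts down when price falls below the minimum of average variable cost. AVC = VC/x = 101 - 28x + 2x^2.
dAVC/dx = -28 + 4x = 0 gives x = 7. min AVC = 101 - 28·7 + 2·7^2 = 3.
So the shutdown price is €3.

€3 per unit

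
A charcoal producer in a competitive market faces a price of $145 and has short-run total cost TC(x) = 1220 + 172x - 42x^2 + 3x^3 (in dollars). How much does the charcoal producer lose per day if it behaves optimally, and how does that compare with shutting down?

Profit = -$248 at x = 9

AVC = 172 - 42x + 3x^2; min AVC = $25 at x = 7. Since P = $145 ≥ min AVC, the firm produces.
MC = 172 - 84x + 9x^2. Setting P = MC and taking the root on the rising branch gives x* = 9.
TR = 145·9 = 1305. TC = 1220 + 333 = 1553. Profit = 1305 − 1553 = -$248.
Shutting down would mean losing the fixed cost of $1220, so operating at a loss of $248 is better by $972.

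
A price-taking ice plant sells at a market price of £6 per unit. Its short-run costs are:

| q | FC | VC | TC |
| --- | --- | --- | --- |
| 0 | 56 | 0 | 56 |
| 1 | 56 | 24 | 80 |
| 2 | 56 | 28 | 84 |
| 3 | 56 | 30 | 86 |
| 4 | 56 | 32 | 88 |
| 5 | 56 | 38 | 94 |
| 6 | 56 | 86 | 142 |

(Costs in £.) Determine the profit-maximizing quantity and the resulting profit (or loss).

q = 0 (shut down); profit = -£56

Compute π = P·q − TC at each output: q=0: -56; q=1: -74; q=2: -72; q=3: -68; q=4: -64; q=5: -64; q=6: -106.
Profit is highest at q = 0. Equivalently, the lowest AVC in the table is 38/5 ≈ £7.60 at q = 5, and P = £6 falls below it — price never covers variable cost, so the firm shuts down and loses only its fixed cost.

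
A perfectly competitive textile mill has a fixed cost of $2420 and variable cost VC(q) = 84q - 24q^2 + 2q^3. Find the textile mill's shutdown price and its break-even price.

Shutdown price = $12; break-even price = $282

Shutdown price = min AVC. AVC = 84 - 24q + 2q^2, with vertex at q = 6 and minimum $12.
ATC = 2420/q + 84 - 24q + 2q^2. Setting dATC/dq = −2420/q^2 − 24 + 4q = 0 gives q = 11 (since 4·11^3 − 24·11^2 = 2420).
min ATC = 2420/11 + 84 − 24·11 + 2·11^2 = $282. That is the break-even price.
For $12 ≤ P < $282 the firm produces at a loss; below $12 it shuts down.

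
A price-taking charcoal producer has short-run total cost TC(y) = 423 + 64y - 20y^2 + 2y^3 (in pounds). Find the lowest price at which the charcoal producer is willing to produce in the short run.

The firm shuts down when price falls below the minimum of average variable cost. AVC = VC/y = 64 - 20y + 2y^2.
At the minimum of AVC, MC = AVC. MC = 64 - 40y + 6y^2; setting MC = AVC gives 4y^2 - 20y = 0, so y = 5. min AVC = 14.
For P < £14 the firm produces nothing.

£14 per unit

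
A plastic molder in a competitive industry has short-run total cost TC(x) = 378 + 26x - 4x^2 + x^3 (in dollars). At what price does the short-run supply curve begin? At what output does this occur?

$22 per unit, at x = 2

The firm shuts down when price falls below the minimum of average variable cost. AVC = VC/x = 26 - 4x + x^2.
dAVC/dx = -4 + 2x = 0 gives x = 2. min AVC = 26 - 4·2 + 2^2 = 22.
For P < $22 the firm produces nothing.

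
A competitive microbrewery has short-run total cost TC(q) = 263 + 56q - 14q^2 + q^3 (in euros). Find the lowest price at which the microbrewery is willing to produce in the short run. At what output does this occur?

€7 per unit, at q = 7

The firm shuts down when price falls below the minimum of average variable cost. AVC = VC/q = 56 - 14q + q^2.
dAVC/dq = -14 + 2q = 0 gives q = 7. min AVC = 56 - 14·7 + 7^2 = 7.
For P < €7 the firm produces nothing.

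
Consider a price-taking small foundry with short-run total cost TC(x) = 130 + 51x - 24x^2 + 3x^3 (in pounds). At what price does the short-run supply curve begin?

£3 per unit

The firm shuts down when price falls below the minimum of average variable cost. AVC = VC/x = 51 - 24x + 3x^2.
dAVC/dx = -24 + 6x = 0 gives x = 4. min AVC = 51 - 24·4 + 3·4^2 = 3.
For P < £3 the firm produces nothing.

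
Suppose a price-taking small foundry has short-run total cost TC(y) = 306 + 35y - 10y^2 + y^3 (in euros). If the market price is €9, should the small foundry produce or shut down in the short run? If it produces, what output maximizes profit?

Shut down

From TC, MC = TC'(y) = 35 - 20y + 3y^2 and AVC = VC/y = 35 - 10y + y^2.
The AVC parabola has its vertex at y = 10/2 = 5, where AVC = 35 - 10·5 + 5^2 = €10.
P = €9 lies below min AVC = €10; no output level covers variable cost.
The firm minimizes its loss by shutting down and losing only its fixed cost of €306.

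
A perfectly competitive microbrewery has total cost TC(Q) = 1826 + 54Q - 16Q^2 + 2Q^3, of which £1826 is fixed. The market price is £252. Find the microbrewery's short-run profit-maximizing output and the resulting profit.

Profit = -£206 at Q = 9

AVC = 54 - 16Q + 2Q^2 has its minimum £22 at Q = 4; price £252 clears that bar, so the firm operates.
With MC = 54 - 32Q + 6Q^2, P = MC on the upward-sloping part at Q* = 9.
TR = 252·9 = 2268. TC = 1826 + 648 = 2474. Profit = 2268 − 2474 = -£206.
That loss of £206 beats the £1826 the firm would lose by shutting down; producing recovers £1620 of fixed cost.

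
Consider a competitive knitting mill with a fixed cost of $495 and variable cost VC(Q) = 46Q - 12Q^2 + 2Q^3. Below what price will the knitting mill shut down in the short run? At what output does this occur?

$28 per unit, at Q = 3

Short-run supply begins at min AVC. From VC = 46Q - 12Q^2 + 2Q^3, AVC = 46 - 12Q + 2Q^2.
At the minimum of AVC, MC = AVC. MC = 46 - 24Q + 6Q^2; setting MC = AVC gives 4Q^2 - 12Q = 0, so Q = 3. min AVC = 28.
For P < $28 the firm produces nothing.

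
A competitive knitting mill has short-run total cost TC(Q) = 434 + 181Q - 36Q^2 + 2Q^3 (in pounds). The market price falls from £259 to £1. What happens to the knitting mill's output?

MC = 181 - 72Q + 6Q^2; the shutdown threshold is min AVC = £19 (at Q = 9).
With P = £259 above the shutdown price, P = MC gives Q = 13.
At P = £1 < min AVC = £19, price no longer covers variable cost at any output, so the firm shuts down: Q = 0.

Output falls from 13 to 0 (the firm shuts down)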